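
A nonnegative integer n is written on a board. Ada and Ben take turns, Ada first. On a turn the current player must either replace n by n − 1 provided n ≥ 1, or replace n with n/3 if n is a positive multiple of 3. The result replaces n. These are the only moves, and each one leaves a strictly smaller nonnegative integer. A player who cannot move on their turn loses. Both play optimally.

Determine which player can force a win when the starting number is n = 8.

Ada wins.

Compute win/loss labels from the base case upward. A position with no move is L. Any other position is W if it can reach an L in one move, else L.
n=0: no move → L
n=1: can move to 0, which is L ⇒ W
n=2: the only move is to 1(W), a W ⇒ L
n=3: can move to 2, which is L ⇒ W
n=4: the only move is to 3(W), a W ⇒ L
n=5: can move to 4, which is L ⇒ W
n=6: can move to 2, which is L ⇒ W
n=7: the only move is to 6(W), a W ⇒ L
n=8: can move to 7, which is L ⇒ W
From 8 Ada can move to 7, reaching an L position.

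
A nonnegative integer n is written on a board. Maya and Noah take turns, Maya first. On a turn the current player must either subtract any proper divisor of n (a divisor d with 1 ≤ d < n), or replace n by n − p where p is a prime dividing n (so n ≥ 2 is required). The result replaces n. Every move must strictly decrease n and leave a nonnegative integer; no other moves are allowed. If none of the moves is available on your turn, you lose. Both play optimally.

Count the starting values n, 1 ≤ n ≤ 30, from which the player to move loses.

6

Use the standard recursion: the mover loses at a terminal position; elsewhere, the mover wins exactly when some move hands the opponent an L position.
n=0: no move → L
n=1: no move → L
n=2: W (go to 0, an L position)
n=3: W (go to 0, an L position)
n=4: L (options 2(W), 3(W) are all W)
n=5: W (go to 0, an L position)
n=6: W (go to 4, an L position)
n=7: W (go to 0, an L position)
n=8: W (go to 4, an L position)
n=9: L (options 6(W), 8(W) are all W)
n=10: W (go to 9, an L position)
n=11: W (go to 0, an L position)
n=12: W (go to 9, an L position)
n=13: W (go to 0, an L position)
n=14: L (options 7(W), 12(W), 13(W) are all W)
n=15: W (go to 14, an L position)
n=16: W (go to 14, an L position)
n=17: W (go to 0, an L position)
n=18: W (go to 9, an L position)
n=19: W (go to 0, an L position)
n=20: L (options 10(W), 15(W), 16(W), 18(W), 19(W) are all W)
n=21: W (go to 14, an L position)
n=22: W (go to 20, an L position)
n=23: W (go to 0, an L position)
n=24: W (go to 20, an L position)
n=25: W (go to 20, an L position)
n=26: L (options 13(W), 24(W), 25(W) are all W)
n=27: W (go to 26, an L position)
n=28: W (go to 14, an L position)
n=29: W (go to 0, an L position)
n=30: W (go to 20, an L position)
L entries with 1 ≤ n ≤ 30 (n=0 is outside the asked range and is not counted): n = 1, 4, 9, 14, 20, 26; that makes 6.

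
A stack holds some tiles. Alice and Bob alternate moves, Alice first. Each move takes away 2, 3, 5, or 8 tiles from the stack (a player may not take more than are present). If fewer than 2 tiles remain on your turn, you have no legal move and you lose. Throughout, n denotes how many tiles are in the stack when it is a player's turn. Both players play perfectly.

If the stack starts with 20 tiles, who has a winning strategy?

Alice wins.

Compute win/loss labels from the base case upward. A position with no move is L. Any other position is W if it can reach an L in one move, else L.
n=0: no move → L
n=1: no move → L
n=2: →0(L), so W
n=3: →1(L), so W
n=4: →1(L), so W
n=5: →0(L), so W
n=6: →1(L), so W
n=7: →5(W), 4(W), 2(W) — all W, so L
n=8: →0(L), so W
n=9: →7(L), so W
n=10: →7(L), so W
n=11: →9(W), 8(W), 6(W), 3(W) — all W, so L
n=12: →7(L), so W
n=13: →11(L), so W
n=14: →11(L), so W
n=15: →7(L), so W
n=16: →11(L), so W
n=17: →15(W), 14(W), 12(W), 9(W) — all W, so L
n=18: →16(W), 15(W), 13(W), 10(W) — all W, so L
n=19: →17(L), so W
n=20: →18(L), so W
From 20 Alice can remove 2, leaving 18, reaching an L position.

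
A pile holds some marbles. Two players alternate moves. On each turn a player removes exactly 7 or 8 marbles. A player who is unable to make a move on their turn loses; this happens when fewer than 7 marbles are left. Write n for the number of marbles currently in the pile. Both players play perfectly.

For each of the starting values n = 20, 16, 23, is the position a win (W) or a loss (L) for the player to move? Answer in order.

20: L, 16: L, 23: W

Work bottom-up. With no move the player to move loses. Otherwise the position is W if at least one move leads to an L position for the opponent, and L if every move leads to a W.
n=0: no move → L
n=1: no move → L
n=2: no move → L
n=3: no move → L
n=4: no move → L
n=5: no move → L
n=6: no move → L
n=7: reaches L-position 0 → W
n=8: reaches L-position 1 → W
n=9: reaches L-position 2 → W
n=10: reaches L-position 3 → W
n=11: reaches L-position 4 → W
n=12: reaches L-position 5 → W
n=13: reaches L-position 6 → W
n=14: reaches L-position 6 → W
n=15: only reaches 8(W), 7(W), all W → L
n=16: only reaches 9(W), 8(W), all W → L
n=17: only reaches 10(W), 9(W), all W → L
n=18: only reaches 11(W), 10(W), all W → L
n=19: only reaches 12(W), 11(W), all W → L
n=20: only reaches 13(W), 12(W), all W → L
n=21: only reaches 14(W), 13(W), all W → L
n=22: reaches L-position 15 → W
n=23: reaches L-position 16 → W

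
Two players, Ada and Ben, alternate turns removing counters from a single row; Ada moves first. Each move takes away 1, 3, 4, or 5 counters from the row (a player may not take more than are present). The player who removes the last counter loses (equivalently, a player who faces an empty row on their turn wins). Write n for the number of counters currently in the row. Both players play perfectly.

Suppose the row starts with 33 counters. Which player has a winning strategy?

Work bottom-up. With no move the player to move wins. Otherwise the position is W if at least one move leads to an L position for the opponent, and L if every move leads to a W.
n=0: no move; the opponent has just taken the last counter and therefore loses → W
n=1: L (sole option 0(W) is W)
n=2: W (go to 1, an L position)
n=3: L (options 2(W), 0(W) are all W)
n=4: W (go to 3, an L position)
n=5: W (go to 1, an L position)
n=6: W (go to 3, an L position)
n=7: W (go to 3, an L position)
n=8: W (go to 3, an L position)
n=9: L (options 8(W), 6(W), 5(W), 4(W) are all W)
n=10: W (go to 9, an L position)
n=11: L (options 10(W), 8(W), 7(W), 6(W) are all W)
n=12: W (go to 11, an L position)
n=13: W (go to 9, an L position)
n=14: W (go to 11, an L position)
n=15: W (go to 11, an L position)
n=16: W (go to 11, an L position)
n=17: L (options 16(W), 14(W), 13(W), 12(W) are all W)
n=18: W (go to 17, an L position)
n=19: L (options 18(W), 16(W), 15(W), 14(W) are all W)
n=20: W (go to 19, an L position)
n=21: W (go to 17, an L position)
n=22: W (go to 19, an L position)
n=23: W (go to 19, an L position)
n=24: W (go to 19, an L position)
n=25: L (options 24(W), 22(W), 21(W), 20(W) are all W)
n=26: W (go to 25, an L position)
n=27: L (options 26(W), 24(W), 23(W), 22(W) are all W)
n=28: W (go to 27, an L position)
n=29: W (go to 25, an L position)
n=30: W (go to 27, an L position)
n=31: W (go to 27, an L position)
n=32: W (go to 27, an L position)
n=33: L (options 32(W), 30(W), 29(W), 28(W) are all W)
Every move from 33 reaches a W position, so the mover loses.

Ben wins.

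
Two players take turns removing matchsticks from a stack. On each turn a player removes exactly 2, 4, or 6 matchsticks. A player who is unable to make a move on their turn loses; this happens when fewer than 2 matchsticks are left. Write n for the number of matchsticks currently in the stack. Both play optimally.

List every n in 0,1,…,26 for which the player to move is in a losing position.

Classify positions by backward induction: terminal positions (no move available) are L. From any other position, the mover wins iff some move reaches an L.
n=0: no move → L
n=1: no move → L
n=2: reaches L-position 0 → W
n=3: reaches L-position 1 → W
n=4: reaches L-position 0 → W
n=5: reaches L-position 1 → W
n=6: reaches L-position 0 → W
n=7: reaches L-position 1 → W
n=8: only reaches 6(W), 4(W), 2(W), all W → L
n=9: only reaches 7(W), 5(W), 3(W), all W → L
n=10: reaches L-position 8 → W
n=11: reaches L-position 9 → W
n=12: reaches L-position 8 → W
n=13: reaches L-position 9 → W
n=14: reaches L-position 8 → W
n=15: reaches L-position 9 → W
n=16: only reaches 14(W), 12(W), 10(W), all W → L
n=17: only reaches 15(W), 13(W), 11(W), all W → L
n=18: reaches L-position 16 → W
n=19: reaches L-position 17 → W
n=20: reaches L-position 16 → W
n=21: reaches L-position 17 → W
n=22: reaches L-position 16 → W
n=23: reaches L-position 17 → W
n=24: only reaches 22(W), 20(W), 18(W), all W → L
n=25: only reaches 23(W), 21(W), 19(W), all W → L
n=26: reaches L-position 24 → W
Reading off the rows marked L gives the requested list; there are 8 such values of n.

0, 1, 8, 9, 16, 17, 24, 25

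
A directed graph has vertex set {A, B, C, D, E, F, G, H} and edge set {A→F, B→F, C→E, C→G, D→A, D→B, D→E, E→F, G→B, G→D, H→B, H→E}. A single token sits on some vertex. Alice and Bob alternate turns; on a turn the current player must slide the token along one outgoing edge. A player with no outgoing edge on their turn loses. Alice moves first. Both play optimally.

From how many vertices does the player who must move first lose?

4

Build the W/L table. Terminal = L. A non-terminal position is W if it has a move to some L; otherwise it is L.
Every edge goes from a vertex to one that appears earlier in the order F, A, B, E, D, G, H, C, so processing vertices in that order labels each vertex after all of its successors.
F: no outgoing edge → L
A: →F(L), so W
B: →F(L), so W
E: →F(L), so W
D: →E(W), B(W), A(W) — all W, so L
G: →D(L), so W
H: →E(W), B(W) — all W, so L
C: →G(W), E(W) — all W, so L
The L vertices are C, D, F, H; that is 4 in all.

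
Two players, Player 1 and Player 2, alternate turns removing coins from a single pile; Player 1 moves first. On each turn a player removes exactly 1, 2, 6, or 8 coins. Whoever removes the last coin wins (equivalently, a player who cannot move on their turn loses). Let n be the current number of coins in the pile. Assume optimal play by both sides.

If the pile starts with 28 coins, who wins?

Player 2 wins.

Positions with no move are L. A position that does have a move is losing for the player to move precisely when every available move leads to a winning position for the opponent. Fill in the labels:
n=0: no move → L
n=1: →0(L), so W
n=2: →0(L), so W
n=3: →2(W), 1(W) — all W, so L
n=4: →3(L), so W
n=5: →3(L), so W
n=6: →0(L), so W
n=7: →6(W), 5(W), 1(W) — all W, so L
n=8: →7(L), so W
n=9: →7(L), so W
n=10: →9(W), 8(W), 4(W), 2(W) — all W, so L
n=11: →10(L), so W
n=12: →10(L), so W
n=13: →7(L), so W
n=14: →13(W), 12(W), 8(W), 6(W) — all W, so L
n=15: →14(L), so W
n=16: →14(L), so W
n=17: →16(W), 15(W), 11(W), 9(W) — all W, so L
n=18: →17(L), so W
n=19: →17(L), so W
n=20: →14(L), so W
n=21: →20(W), 19(W), 15(W), 13(W) — all W, so L
n=22: →21(L), so W
n=23: →21(L), so W
n=24: →23(W), 22(W), 18(W), 16(W) — all W, so L
n=25: →24(L), so W
n=26: →24(L), so W
n=27: →21(L), so W
n=28: →27(W), 26(W), 22(W), 20(W) — all W, so L
The starting position 28 is L: whatever Player 1 does, the opponent receives a W position.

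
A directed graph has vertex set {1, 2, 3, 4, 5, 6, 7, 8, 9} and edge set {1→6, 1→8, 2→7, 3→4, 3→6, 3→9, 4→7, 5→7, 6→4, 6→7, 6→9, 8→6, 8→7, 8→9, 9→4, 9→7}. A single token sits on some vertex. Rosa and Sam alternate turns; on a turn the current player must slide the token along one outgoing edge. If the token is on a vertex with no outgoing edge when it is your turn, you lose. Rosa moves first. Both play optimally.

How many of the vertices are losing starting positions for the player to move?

3

Label each position W (a win for the player to move) or L (a loss). A position with no legal move is L; any other position is W exactly when some move reaches an L, and L when every move reaches a W.
Every edge goes from a vertex to one that appears earlier in the order 7, 4, 9, 6, 3, 5, 8, 2, 1, so processing vertices in that order labels each vertex after all of its successors.
7: no outgoing edge → L
4: →7(L), so W
9: →7(L), so W
6: →7(L), so W
3: →6(W), 9(W), 4(W) — all W, so L
5: →7(L), so W
8: →7(L), so W
2: →7(L), so W
1: →8(W), 6(W) — all W, so L
The L vertices are 1, 3, 7; that is 3 in all.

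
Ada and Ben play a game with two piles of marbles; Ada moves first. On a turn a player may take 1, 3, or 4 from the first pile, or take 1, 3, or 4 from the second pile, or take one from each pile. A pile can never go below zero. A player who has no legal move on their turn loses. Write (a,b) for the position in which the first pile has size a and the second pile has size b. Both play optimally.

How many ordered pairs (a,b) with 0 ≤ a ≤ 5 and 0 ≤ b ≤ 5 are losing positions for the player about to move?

Positions with no move are L. A position that does have a move is losing for the player to move precisely when every available move leads to a winning position for the opponent. Fill in the labels:
Every move lowers a or b (never raises either), so fill the grid row by row in increasing a, and left to right within a row: each cell's successors are then already labelled.
      b=0  b=1  b=2  b=3  b=4  b=5
a=0:    L    W    L    W    W    W
a=1:    W    W    W    W    L    W
a=2:    L    W    L    W    W    W
a=3:    W    W    W    W    L    W
a=4:    W    L    W    L    W    W
a=5:    W    W    W    W    W    L
Cells with no legal move (terminal, hence L): (0,0).
The remaining L cells, each justified by listing all of its moves:
(0,2): only reaches (0,1)(W), which is W → L
(1,4): only reaches (0,4)(W), (1,3)(W), (1,1)(W), (1,0)(W), (0,3)(W), all W → L
(2,0): only reaches (1,0)(W), which is W → L
(2,2): only reaches (1,2)(W), (2,1)(W), (1,1)(W), all W → L
(3,4): only reaches (2,4)(W), (0,4)(W), (3,3)(W), (3,1)(W), (3,0)(W), (2,3)(W), all W → L
(4,1): only reaches (3,1)(W), (1,1)(W), (0,1)(W), (4,0)(W), (3,0)(W), all W → L
(4,3): only reaches (3,3)(W), (1,3)(W), (0,3)(W), (4,2)(W), (4,0)(W), (3,2)(W), all W → L
(5,5): only reaches (4,5)(W), (2,5)(W), (1,5)(W), (5,4)(W), (5,2)(W), (5,1)(W), (4,4)(W), all W → L
Every other cell has at least one move into one of the L cells above, so it is W.
L cells per row: a=0: 2, a=1: 1, a=2: 2, a=3: 1, a=4: 2, a=5: 1; total 9.

9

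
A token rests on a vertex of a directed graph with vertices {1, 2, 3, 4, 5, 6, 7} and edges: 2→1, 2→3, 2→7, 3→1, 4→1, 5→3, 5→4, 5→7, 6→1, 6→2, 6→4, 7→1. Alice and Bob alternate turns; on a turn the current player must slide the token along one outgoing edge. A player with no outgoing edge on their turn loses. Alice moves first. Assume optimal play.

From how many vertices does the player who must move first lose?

2

Use the standard recursion: the mover loses at a terminal position; elsewhere, the mover wins exactly when some move hands the opponent an L position.
Every edge goes from a vertex to one that appears earlier in the order 1, 3, 7, 4, 2, 6, 5, so processing vertices in that order labels each vertex after all of its successors.
1: no outgoing edge → L
3: can move to 1, which is L ⇒ W
7: can move to 1, which is L ⇒ W
4: can move to 1, which is L ⇒ W
2: can move to 1, which is L ⇒ W
6: can move to 1, which is L ⇒ W
5: moves to 4(W), 7(W), 3(W); every one is W ⇒ L
The L vertices are 1, 5; that is 2 in all.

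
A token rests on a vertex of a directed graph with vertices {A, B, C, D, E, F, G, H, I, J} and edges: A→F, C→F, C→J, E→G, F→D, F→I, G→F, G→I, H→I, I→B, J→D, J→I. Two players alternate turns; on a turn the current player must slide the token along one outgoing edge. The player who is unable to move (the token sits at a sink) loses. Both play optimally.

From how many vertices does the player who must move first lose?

6

Positions with no move are L. A position that does have a move is losing for the player to move precisely when every available move leads to a winning position for the opponent. Fill in the labels:
Every edge goes from a vertex to one that appears earlier in the order B, D, I, F, J, C, G, H, E, A, so processing vertices in that order labels each vertex after all of its successors.
B: no outgoing edge → L
D: no outgoing edge → L
I: can move to B, which is L ⇒ W
F: can move to D, which is L ⇒ W
J: can move to D, which is L ⇒ W
C: moves to J(W), F(W); every one is W ⇒ L
G: moves to F(W), I(W); every one is W ⇒ L
H: the only move is to I(W), a W ⇒ L
E: can move to G, which is L ⇒ W
A: the only move is to F(W), a W ⇒ L
The L vertices are A, B, C, D, G, H; that is 6 in all.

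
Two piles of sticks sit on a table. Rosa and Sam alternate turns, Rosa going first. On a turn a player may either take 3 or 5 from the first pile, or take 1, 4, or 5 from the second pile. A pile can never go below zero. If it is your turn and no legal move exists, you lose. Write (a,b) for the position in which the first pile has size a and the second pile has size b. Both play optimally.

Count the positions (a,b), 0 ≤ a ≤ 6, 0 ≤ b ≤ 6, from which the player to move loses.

14

Build the W/L table. Terminal = L. A non-terminal position is W if it has a move to some L; otherwise it is L.
Every move lowers a or b (never raises either), so fill the grid row by row in increasing a, and left to right within a row: each cell's successors are then already labelled.
      b=0  b=1  b=2  b=3  b=4  b=5  b=6
a=0:    L    W    L    W    W    W    W
a=1:    L    W    L    W    W    W    W
a=2:    L    W    L    W    W    W    W
a=3:    W    L    W    L    W    W    W
a=4:    W    L    W    L    W    W    W
a=5:    W    L    W    L    W    W    W
a=6:    W    W    W    W    L    W    L
Cells with no legal move (terminal, hence L): (0,0), (1,0), (2,0).
The remaining L cells, each justified by listing all of its moves:
(0,2): only reaches (0,1)(W), which is W → L
(1,2): only reaches (1,1)(W), which is W → L
(2,2): only reaches (2,1)(W), which is W → L
(3,1): only reaches (0,1)(W), (3,0)(W), all W → L
(3,3): only reaches (0,3)(W), (3,2)(W), all W → L
(4,1): only reaches (1,1)(W), (4,0)(W), all W → L
(4,3): only reaches (1,3)(W), (4,2)(W), all W → L
(5,1): only reaches (2,1)(W), (0,1)(W), (5,0)(W), all W → L
(5,3): only reaches (2,3)(W), (0,3)(W), (5,2)(W), all W → L
(6,4): only reaches (3,4)(W), (1,4)(W), (6,3)(W), (6,0)(W), all W → L
(6,6): only reaches (3,6)(W), (1,6)(W), (6,5)(W), (6,2)(W), (6,1)(W), all W → L
Every other cell has at least one move into one of the L cells above, so it is W.
L cells per row: a=0: 2, a=1: 2, a=2: 2, a=3: 2, a=4: 2, a=5: 2, a=6: 2; total 14.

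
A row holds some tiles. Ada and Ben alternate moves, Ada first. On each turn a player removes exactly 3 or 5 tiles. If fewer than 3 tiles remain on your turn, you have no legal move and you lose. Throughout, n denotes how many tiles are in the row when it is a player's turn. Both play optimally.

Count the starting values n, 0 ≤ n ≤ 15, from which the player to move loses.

6

Label each position W (a win for the player to move) or L (a loss). A position with no legal move is L; any other position is W exactly when some move reaches an L, and L when every move reaches a W.
n=0: no move → L
n=1: no move → L
n=2: no move → L
n=3: W (go to 0, an L position)
n=4: W (go to 1, an L position)
n=5: W (go to 2, an L position)
n=6: W (go to 1, an L position)
n=7: W (go to 2, an L position)
n=8: L (options 5(W), 3(W) are all W)
n=9: L (options 6(W), 4(W) are all W)
n=10: L (options 7(W), 5(W) are all W)
n=11: W (go to 8, an L position)
n=12: W (go to 9, an L position)
n=13: W (go to 10, an L position)
n=14: W (go to 9, an L position)
n=15: W (go to 10, an L position)
L entries with 0 ≤ n ≤ 15: n = 0, 1, 2, 8, 9, 10; that makes 6.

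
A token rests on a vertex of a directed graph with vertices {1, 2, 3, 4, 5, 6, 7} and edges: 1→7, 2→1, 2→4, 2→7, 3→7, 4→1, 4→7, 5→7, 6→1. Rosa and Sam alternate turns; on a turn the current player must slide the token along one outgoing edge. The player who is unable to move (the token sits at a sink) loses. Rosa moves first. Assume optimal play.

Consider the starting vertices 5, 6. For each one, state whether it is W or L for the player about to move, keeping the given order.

5: W, 6: L

Positions with no move are L. A position that does have a move is losing for the player to move precisely when every available move leads to a winning position for the opponent. Fill in the labels:
Every edge goes from a vertex to one that appears earlier in the order 7, 1, 6, 5, 4, 2, 3, so processing vertices in that order labels each vertex after all of its successors.
7: no outgoing edge → L
1: can move to 7, which is L ⇒ W
6: the only move is to 1(W), a W ⇒ L
5: can move to 7, which is L ⇒ W
4: can move to 7, which is L ⇒ W
2: can move to 7, which is L ⇒ W
3: can move to 7, which is L ⇒ W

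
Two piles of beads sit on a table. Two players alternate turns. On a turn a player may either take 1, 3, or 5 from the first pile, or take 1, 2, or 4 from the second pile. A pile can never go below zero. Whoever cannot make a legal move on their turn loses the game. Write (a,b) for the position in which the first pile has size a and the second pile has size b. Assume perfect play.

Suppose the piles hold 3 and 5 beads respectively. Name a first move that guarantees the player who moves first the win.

Work bottom-up. With no move the player to move loses. Otherwise the position is W if at least one move leads to an L position for the opponent, and L if every move leads to a W.
No move ever increases a pile, so every position that can arise here has a ≤ 3 and b ≤ 5; it is enough to label the cells with 0 ≤ a ≤ 3 and 0 ≤ b ≤ 5.
Every move lowers a or b (never raises either), so fill the grid row by row in increasing a, and left to right within a row: each cell's successors are then already labelled.
      b=0  b=1  b=2  b=3  b=4  b=5
a=0:    L    W    W    L    W    W
a=1:    W    L    W    W    L    W
a=2:    L    W    W    L    W    W
a=3:    W    L    W    W    L    W
Cells with no legal move (terminal, hence L): (0,0).
The remaining L cells, each justified by listing all of its moves:
(0,3): L (options (0,2)(W), (0,1)(W) are all W)
(1,1): L (options (0,1)(W), (1,0)(W) are all W)
(1,4): L (options (0,4)(W), (1,3)(W), (1,2)(W), (1,0)(W) are all W)
(2,0): L (sole option (1,0)(W) is W)
(2,3): L (options (1,3)(W), (2,2)(W), (2,1)(W) are all W)
(3,1): L (options (2,1)(W), (0,1)(W), (3,0)(W) are all W)
(3,4): L (options (2,4)(W), (0,4)(W), (3,3)(W), (3,2)(W), (3,0)(W) are all W)
Every other cell has at least one move into one of the L cells above, so it is W.
From (3,5), the L positions reachable in one move are: (3,4), (3,1). Any move reaching one of these is winning.

Move to (3,4).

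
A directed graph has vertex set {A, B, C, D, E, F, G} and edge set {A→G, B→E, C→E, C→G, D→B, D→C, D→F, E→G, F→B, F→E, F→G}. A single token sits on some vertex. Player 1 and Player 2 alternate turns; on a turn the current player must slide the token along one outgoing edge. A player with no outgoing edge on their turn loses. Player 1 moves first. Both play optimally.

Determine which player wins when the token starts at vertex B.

Positions with no move are L. A position that does have a move is losing for the player to move precisely when every available move leads to a winning position for the opponent. Fill in the labels:
Every edge goes from a vertex to one that appears earlier in the order G, E, B, F, C, D, A, so processing vertices in that order labels each vertex after all of its successors.
G: no outgoing edge → L
E: W (go to G, an L position)
B: L (sole option E(W) is W)
F: W (go to B, an L position)
C: W (go to G, an L position)
D: W (go to B, an L position)
A: W (go to G, an L position)
The starting position B is L: whatever Player 1 does, the opponent receives a W position.

Player 2 wins.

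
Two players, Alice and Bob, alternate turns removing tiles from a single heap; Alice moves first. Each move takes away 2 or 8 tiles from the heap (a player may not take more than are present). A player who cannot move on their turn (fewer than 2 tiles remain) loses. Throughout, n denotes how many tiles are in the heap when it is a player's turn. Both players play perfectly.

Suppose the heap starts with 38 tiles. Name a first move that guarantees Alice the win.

Use the standard recursion: the mover loses at a terminal position; elsewhere, the mover wins exactly when some move hands the opponent an L position.
n=0: no move → L
n=1: no move → L
n=2: →0(L), so W
n=3: →1(L), so W
n=4: →2(W) only, which is W, so L
n=5: →3(W) only, which is W, so L
n=6: →4(L), so W
n=7: →5(L), so W
n=8: →0(L), so W
n=9: →1(L), so W
n=10: →8(W), 2(W) — all W, so L
n=11: →9(W), 3(W) — all W, so L
n=12: →10(L), so W
n=13: →11(L), so W
n=14: →12(W), 6(W) — all W, so L
n=15: →13(W), 7(W) — all W, so L
n=16: →14(L), so W
n=17: →15(L), so W
n=18: →10(L), so W
n=19: →11(L), so W
n=20: →18(W), 12(W) — all W, so L
n=21: →19(W), 13(W) — all W, so L
n=22: →20(L), so W
n=23: →21(L), so W
n=24: →22(W), 16(W) — all W, so L
n=25: →23(W), 17(W) — all W, so L
n=26: →24(L), so W
n=27: →25(L), so W
n=28: →20(L), so W
n=29: →21(L), so W
n=30: →28(W), 22(W) — all W, so L
n=31: →29(W), 23(W) — all W, so L
n=32: →30(L), so W
n=33: →31(L), so W
n=34: →32(W), 26(W) — all W, so L
n=35: →33(W), 27(W) — all W, so L
n=36: →34(L), so W
n=37: →35(L), so W
n=38: →30(L), so W
From 38, the L positions reachable in one move are: 30.

Remove 8, leaving 30.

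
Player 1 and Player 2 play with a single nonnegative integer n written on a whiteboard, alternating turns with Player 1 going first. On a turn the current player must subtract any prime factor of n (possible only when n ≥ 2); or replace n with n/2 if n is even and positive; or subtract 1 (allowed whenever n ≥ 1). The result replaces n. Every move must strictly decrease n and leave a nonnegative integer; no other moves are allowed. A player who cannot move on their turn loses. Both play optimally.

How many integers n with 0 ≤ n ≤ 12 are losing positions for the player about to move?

3

Work bottom-up. With no move the player to move loses. Otherwise the position is W if at least one move leads to an L position for the opponent, and L if every move leads to a W.
n=0: no move → L
n=1: can move to 0, which is L ⇒ W
n=2: can move to 0, which is L ⇒ W
n=3: can move to 0, which is L ⇒ W
n=4: moves to 2(W), 3(W); every one is W ⇒ L
n=5: can move to 0, which is L ⇒ W
n=6: can move to 4, which is L ⇒ W
n=7: can move to 0, which is L ⇒ W
n=8: can move to 4, which is L ⇒ W
n=9: moves to 6(W), 8(W); every one is W ⇒ L
n=10: can move to 9, which is L ⇒ W
n=11: can move to 0, which is L ⇒ W
n=12: can move to 9, which is L ⇒ W
L entries with 0 ≤ n ≤ 12: n = 0, 4, 9; that makes 3.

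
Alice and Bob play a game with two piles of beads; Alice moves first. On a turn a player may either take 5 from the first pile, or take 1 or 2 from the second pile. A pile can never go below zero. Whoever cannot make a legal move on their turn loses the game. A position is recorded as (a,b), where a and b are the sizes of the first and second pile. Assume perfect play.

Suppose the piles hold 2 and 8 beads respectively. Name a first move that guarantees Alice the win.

Move to (2,6).

Compute win/loss labels from the base case upward. A position with no move is L. Any other position is W if it can reach an L in one move, else L.
No move ever increases a pile, so every position that can arise here has a ≤ 2 and b ≤ 8; it is enough to label the cells with 0 ≤ a ≤ 2 and 0 ≤ b ≤ 8.
Every move lowers a or b (never raises either), so fill the grid row by row in increasing a, and left to right within a row: each cell's successors are then already labelled.
      b=0  b=1  b=2  b=3  b=4  b=5  b=6  b=7  b=8
a=0:    L    W    W    L    W    W    L    W    W
a=1:    L    W    W    L    W    W    L    W    W
a=2:    L    W    W    L    W    W    L    W    W
Cells with no legal move (terminal, hence L): (0,0), (1,0), (2,0).
The remaining L cells, each justified by listing all of its moves:
(0,3): →(0,2)(W), (0,1)(W) — all W, so L
(0,6): →(0,5)(W), (0,4)(W) — all W, so L
(1,3): →(1,2)(W), (1,1)(W) — all W, so L
(1,6): →(1,5)(W), (1,4)(W) — all W, so L
(2,3): →(2,2)(W), (2,1)(W) — all W, so L
(2,6): →(2,5)(W), (2,4)(W) — all W, so L
Every other cell has at least one move into one of the L cells above, so it is W.
From (2,8), the L positions reachable in one move are: (2,6).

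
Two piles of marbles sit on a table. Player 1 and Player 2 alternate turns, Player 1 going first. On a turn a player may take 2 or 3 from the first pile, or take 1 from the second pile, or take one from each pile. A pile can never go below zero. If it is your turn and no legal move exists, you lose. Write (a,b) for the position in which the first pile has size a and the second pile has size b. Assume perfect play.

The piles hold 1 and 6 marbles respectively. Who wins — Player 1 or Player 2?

Player 2 wins.

Use the standard recursion: the mover loses at a terminal position; elsewhere, the mover wins exactly when some move hands the opponent an L position.
No move ever increases a pile, so every position that can arise here has a ≤ 1 and b ≤ 6; it is enough to label the cells with 0 ≤ a ≤ 1 and 0 ≤ b ≤ 6.
Every move lowers a or b (never raises either), so fill the grid row by row in increasing a, and left to right within a row: each cell's successors are then already labelled.
      b=0  b=1  b=2  b=3  b=4  b=5  b=6
a=0:    L    W    L    W    L    W    L
a=1:    L    W    L    W    L    W    L
Cells with no legal move (terminal, hence L): (0,0), (1,0).
The remaining L cells, each justified by listing all of its moves:
(0,2): only reaches (0,1)(W), which is W → L
(0,4): only reaches (0,3)(W), which is W → L
(0,6): only reaches (0,5)(W), which is W → L
(1,2): only reaches (1,1)(W), (0,1)(W), all W → L
(1,4): only reaches (1,3)(W), (0,3)(W), all W → L
(1,6): only reaches (1,5)(W), (0,5)(W), all W → L
Every other cell has at least one move into one of the L cells above, so it is W.
Every move from (1,6) reaches a W position, so the mover loses.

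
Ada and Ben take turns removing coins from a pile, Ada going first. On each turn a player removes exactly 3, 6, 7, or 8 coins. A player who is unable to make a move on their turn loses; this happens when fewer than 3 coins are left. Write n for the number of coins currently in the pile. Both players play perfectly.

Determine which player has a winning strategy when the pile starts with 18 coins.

Compute win/loss labels from the base case upward. A position with no move is L. Any other position is W if it can reach an L in one move, else L.
n=0: no move → L
n=1: no move → L
n=2: no move → L
n=3: can move to 0, which is L ⇒ W
n=4: can move to 1, which is L ⇒ W
n=5: can move to 2, which is L ⇒ W
n=6: can move to 0, which is L ⇒ W
n=7: can move to 1, which is L ⇒ W
n=8: can move to 2, which is L ⇒ W
n=9: can move to 2, which is L ⇒ W
n=10: can move to 2, which is L ⇒ W
n=11: moves to 8(W), 5(W), 4(W), 3(W); every one is W ⇒ L
n=12: moves to 9(W), 6(W), 5(W), 4(W); every one is W ⇒ L
n=13: moves to 10(W), 7(W), 6(W), 5(W); every one is W ⇒ L
n=14: can move to 11, which is L ⇒ W
n=15: can move to 12, which is L ⇒ W
n=16: can move to 13, which is L ⇒ W
n=17: can move to 11, which is L ⇒ W
n=18: can move to 12, which is L ⇒ W
From 18 Ada can remove 6, leaving 12, reaching an L position.

Ada wins.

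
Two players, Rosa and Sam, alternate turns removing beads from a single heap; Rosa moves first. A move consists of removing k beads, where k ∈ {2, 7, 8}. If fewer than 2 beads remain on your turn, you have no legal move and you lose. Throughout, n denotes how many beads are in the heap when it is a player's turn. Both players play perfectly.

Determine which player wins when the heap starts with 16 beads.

Rosa wins.

Positions with no move are L. A position that does have a move is losing for the player to move precisely when every available move leads to a winning position for the opponent. Fill in the labels:
n=0: no move → L
n=1: no move → L
n=2: reaches L-position 0 → W
n=3: reaches L-position 1 → W
n=4: only reaches 2(W), which is W → L
n=5: only reaches 3(W), which is W → L
n=6: reaches L-position 4 → W
n=7: reaches L-position 5 → W
n=8: reaches L-position 1 → W
n=9: reaches L-position 1 → W
n=10: only reaches 8(W), 3(W), 2(W), all W → L
n=11: reaches L-position 4 → W
n=12: reaches L-position 10 → W
n=13: reaches L-position 5 → W
n=14: only reaches 12(W), 7(W), 6(W), all W → L
n=15: only reaches 13(W), 8(W), 7(W), all W → L
n=16: reaches L-position 14 → W
From 16 Rosa can remove 2, leaving 14, reaching an L position.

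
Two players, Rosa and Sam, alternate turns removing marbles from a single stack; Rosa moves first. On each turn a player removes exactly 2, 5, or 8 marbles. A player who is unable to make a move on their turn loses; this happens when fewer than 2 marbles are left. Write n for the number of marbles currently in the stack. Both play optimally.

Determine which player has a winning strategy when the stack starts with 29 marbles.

Rosa wins.

Positions with no move are L. A position that does have a move is losing for the player to move precisely when every available move leads to a winning position for the opponent. Fill in the labels:
n=0: no move → L
n=1: no move → L
n=2: W (go to 0, an L position)
n=3: W (go to 1, an L position)
n=4: L (sole option 2(W) is W)
n=5: W (go to 0, an L position)
n=6: W (go to 4, an L position)
n=7: L (options 5(W), 2(W) are all W)
n=8: W (go to 0, an L position)
n=9: W (go to 7, an L position)
n=10: L (options 8(W), 5(W), 2(W) are all W)
n=11: L (options 9(W), 6(W), 3(W) are all W)
n=12: W (go to 10, an L position)
n=13: W (go to 11, an L position)
n=14: L (options 12(W), 9(W), 6(W) are all W)
n=15: W (go to 10, an L position)
n=16: W (go to 14, an L position)
n=17: L (options 15(W), 12(W), 9(W) are all W)
n=18: W (go to 10, an L position)
n=19: W (go to 17, an L position)
n=20: L (options 18(W), 15(W), 12(W) are all W)
n=21: L (options 19(W), 16(W), 13(W) are all W)
n=22: W (go to 20, an L position)
n=23: W (go to 21, an L position)
n=24: L (options 22(W), 19(W), 16(W) are all W)
n=25: W (go to 20, an L position)
n=26: W (go to 24, an L position)
n=27: L (options 25(W), 22(W), 19(W) are all W)
n=28: W (go to 20, an L position)
n=29: W (go to 27, an L position)
From 29 Rosa can remove 2, leaving 27, reaching an L position.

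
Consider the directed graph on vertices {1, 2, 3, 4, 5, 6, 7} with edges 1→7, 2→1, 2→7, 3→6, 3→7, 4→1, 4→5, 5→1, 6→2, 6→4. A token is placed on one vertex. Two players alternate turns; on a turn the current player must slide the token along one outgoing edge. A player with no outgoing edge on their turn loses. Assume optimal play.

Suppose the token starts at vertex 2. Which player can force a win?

The first player wins.

Build the W/L table. Terminal = L. A non-terminal position is W if it has a move to some L; otherwise it is L.
Every edge goes from a vertex to one that appears earlier in the order 7, 1, 5, 2, 4, 6, 3, so processing vertices in that order labels each vertex after all of its successors.
7: no outgoing edge → L
1: →7(L), so W
5: →1(W) only, which is W, so L
2: →7(L), so W
4: →5(L), so W
6: →4(W), 2(W) — all W, so L
3: →6(L), so W
From 2 the player to move can move to 7, reaching an L position.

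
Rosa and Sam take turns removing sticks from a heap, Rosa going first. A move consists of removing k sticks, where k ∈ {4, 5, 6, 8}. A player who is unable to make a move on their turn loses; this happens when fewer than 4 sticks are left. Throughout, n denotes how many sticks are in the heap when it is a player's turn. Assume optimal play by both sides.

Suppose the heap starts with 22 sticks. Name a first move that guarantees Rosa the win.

Remove 8, leaving 14.

Label each position W (a win for the player to move) or L (a loss). A position with no legal move is L; any other position is W exactly when some move reaches an L, and L when every move reaches a W.
n=0: no move → L
n=1: no move → L
n=2: no move → L
n=3: no move → L
n=4: W (go to 0, an L position)
n=5: W (go to 1, an L position)
n=6: W (go to 2, an L position)
n=7: W (go to 3, an L position)
n=8: W (go to 3, an L position)
n=9: W (go to 3, an L position)
n=10: W (go to 2, an L position)
n=11: W (go to 3, an L position)
n=12: L (options 8(W), 7(W), 6(W), 4(W) are all W)
n=13: L (options 9(W), 8(W), 7(W), 5(W) are all W)
n=14: L (options 10(W), 9(W), 8(W), 6(W) are all W)
n=15: L (options 11(W), 10(W), 9(W), 7(W) are all W)
n=16: W (go to 12, an L position)
n=17: W (go to 13, an L position)
n=18: W (go to 14, an L position)
n=19: W (go to 15, an L position)
n=20: W (go to 15, an L position)
n=21: W (go to 15, an L position)
n=22: W (go to 14, an L position)
From 22, the L positions reachable in one move are: 14.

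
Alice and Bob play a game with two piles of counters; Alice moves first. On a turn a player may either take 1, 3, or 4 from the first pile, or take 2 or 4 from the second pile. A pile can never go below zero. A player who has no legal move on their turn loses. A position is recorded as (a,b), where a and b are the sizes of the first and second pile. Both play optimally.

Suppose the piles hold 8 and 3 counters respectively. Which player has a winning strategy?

Classify positions by backward induction: terminal positions (no move available) are L. From any other position, the mover wins iff some move reaches an L.
No move ever increases a pile, so every position that can arise here has a ≤ 8 and b ≤ 3; it is enough to label the cells with 0 ≤ a ≤ 8 and 0 ≤ b ≤ 3.
Every move lowers a or b (never raises either), so fill the grid row by row in increasing a, and left to right within a row: each cell's successors are then already labelled.
      b=0  b=1  b=2  b=3
a=0:    L    L    W    W
a=1:    W    W    L    L
a=2:    L    L    W    W
a=3:    W    W    L    L
a=4:    W    W    W    W
a=5:    W    W    W    W
a=6:    W    W    W    W
a=7:    L    L    W    W
a=8:    W    W    L    L
Cells with no legal move (terminal, hence L): (0,0), (0,1).
The remaining L cells, each justified by listing all of its moves:
(1,2): L (options (0,2)(W), (1,0)(W) are all W)
(1,3): L (options (0,3)(W), (1,1)(W) are all W)
(2,0): L (sole option (1,0)(W) is W)
(2,1): L (sole option (1,1)(W) is W)
(3,2): L (options (2,2)(W), (0,2)(W), (3,0)(W) are all W)
(3,3): L (options (2,3)(W), (0,3)(W), (3,1)(W) are all W)
(7,0): L (options (6,0)(W), (4,0)(W), (3,0)(W) are all W)
(7,1): L (options (6,1)(W), (4,1)(W), (3,1)(W) are all W)
(8,2): L (options (7,2)(W), (5,2)(W), (4,2)(W), (8,0)(W) are all W)
(8,3): L (options (7,3)(W), (5,3)(W), (4,3)(W), (8,1)(W) are all W)
Every other cell has at least one move into one of the L cells above, so it is W.
The starting position (8,3) is L: whatever Alice does, the opponent receives a W position.

Bob wins.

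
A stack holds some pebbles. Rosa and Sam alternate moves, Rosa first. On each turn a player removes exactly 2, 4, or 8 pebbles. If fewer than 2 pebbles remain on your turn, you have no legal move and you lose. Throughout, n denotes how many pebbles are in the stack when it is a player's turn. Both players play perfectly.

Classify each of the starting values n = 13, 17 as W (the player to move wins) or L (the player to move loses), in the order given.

Compute win/loss labels from the base case upward. A position with no move is L. Any other position is W if it can reach an L in one move, else L.
n=0: no move → L
n=1: no move → L
n=2: W (go to 0, an L position)
n=3: W (go to 1, an L position)
n=4: W (go to 0, an L position)
n=5: W (go to 1, an L position)
n=6: L (options 4(W), 2(W) are all W)
n=7: L (options 5(W), 3(W) are all W)
n=8: W (go to 6, an L position)
n=9: W (go to 7, an L position)
n=10: W (go to 6, an L position)
n=11: W (go to 7, an L position)
n=12: L (options 10(W), 8(W), 4(W) are all W)
n=13: L (options 11(W), 9(W), 5(W) are all W)
n=14: W (go to 12, an L position)
n=15: W (go to 13, an L position)
n=16: W (go to 12, an L position)
n=17: W (go to 13, an L position)

13: L, 17: W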